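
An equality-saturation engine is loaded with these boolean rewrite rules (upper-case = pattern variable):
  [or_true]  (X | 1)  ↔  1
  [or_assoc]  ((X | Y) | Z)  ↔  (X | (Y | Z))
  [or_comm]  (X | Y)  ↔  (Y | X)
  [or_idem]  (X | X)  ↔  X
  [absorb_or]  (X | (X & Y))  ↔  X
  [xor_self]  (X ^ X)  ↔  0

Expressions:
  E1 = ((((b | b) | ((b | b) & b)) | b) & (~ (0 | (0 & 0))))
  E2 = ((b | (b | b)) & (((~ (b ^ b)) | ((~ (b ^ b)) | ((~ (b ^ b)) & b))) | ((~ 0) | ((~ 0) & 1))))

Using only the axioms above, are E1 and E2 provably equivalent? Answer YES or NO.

(1) (0 | (0 & 0))  =[absorb_or →]=  0    ⊢ ((((b | b) | ((b | b) & b)) | b) & (~ 0))
(2) ((b | b) | ((b | b) & b))  =[absorb_or →]=  (b | b)    ⊢ (((b | b) | b) & (~ 0))
(3) (b | b)  =[or_idem →]=  b    ⊢ ((b | b) & (~ 0))
(4) (~ 0)  =[or_idem ←]=  ((~ 0) | (~ 0))    ⊢ ((b | b) & ((~ 0) | (~ 0)))
(5) 0  =[xor_self ←]=  (b ^ b)    ⊢ ((b | b) & ((~ (b ^ b)) | (~ 0)))
(6) (~ (b ^ b))  =[or_idem ←]=  ((~ (b ^ b)) | (~ (b ^ b)))    ⊢ ((b | b) & (((~ (b ^ b)) | (~ (b ^ b))) | (~ 0)))
(7) b  =[or_idem ←]=  (b | b)    ⊢ ((b | (b | b)) & (((~ (b ^ b)) | (~ (b ^ b))) | (~ 0)))
(8) (~ 0)  =[absorb_or ←]=  ((~ 0) | ((~ 0) & 1))    ⊢ ((b | (b | b)) & (((~ (b ^ b)) | (~ (b ^ b))) | ((~ 0) | ((~ 0) & 1))))
(9) (~ (b ^ b))  =[absorb_or ←]=  ((~ (b ^ b)) | ((~ (b ^ b)) & b))    ⊢ E2

YES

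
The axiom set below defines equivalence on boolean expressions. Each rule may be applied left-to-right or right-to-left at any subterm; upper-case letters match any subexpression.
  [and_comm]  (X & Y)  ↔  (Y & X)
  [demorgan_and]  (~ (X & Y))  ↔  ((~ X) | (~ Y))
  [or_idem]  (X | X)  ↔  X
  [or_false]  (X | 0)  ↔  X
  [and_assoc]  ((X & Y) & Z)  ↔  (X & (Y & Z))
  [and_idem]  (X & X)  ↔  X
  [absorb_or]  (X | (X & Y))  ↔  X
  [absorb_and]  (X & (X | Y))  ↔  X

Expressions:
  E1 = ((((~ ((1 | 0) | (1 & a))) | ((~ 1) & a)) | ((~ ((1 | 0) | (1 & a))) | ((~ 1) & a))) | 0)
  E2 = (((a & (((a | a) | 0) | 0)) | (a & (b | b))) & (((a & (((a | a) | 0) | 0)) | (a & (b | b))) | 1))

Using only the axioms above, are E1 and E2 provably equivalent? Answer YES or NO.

NO

Every axiom is a valid identity, so a rewrite proof would force E1 and E2 to agree under every assignment.
At a=1, b=0: E1 = 0 but E2 = 1; they differ, so no derivation exists.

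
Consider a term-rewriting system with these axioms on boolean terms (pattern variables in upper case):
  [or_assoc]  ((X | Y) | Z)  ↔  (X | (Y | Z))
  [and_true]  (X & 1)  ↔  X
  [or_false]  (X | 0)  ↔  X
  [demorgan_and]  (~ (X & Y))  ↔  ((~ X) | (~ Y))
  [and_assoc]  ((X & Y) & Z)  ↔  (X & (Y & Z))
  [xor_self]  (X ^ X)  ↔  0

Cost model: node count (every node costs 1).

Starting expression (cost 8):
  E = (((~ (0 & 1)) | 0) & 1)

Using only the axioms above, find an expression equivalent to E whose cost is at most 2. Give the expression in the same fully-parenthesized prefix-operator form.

1. [or_false →] ((~ (0 & 1)) | 0)  →  (~ (0 & 1));  E = ((~ (0 & 1)) & 1)
2. [and_true →] (0 & 1)  →  0;  E = ((~ 0) & 1)
3. [and_true →] ((~ 0) & 1)  →  (~ 0);  cost 2 ≤ 2, done

(~ 0)   [cost 2]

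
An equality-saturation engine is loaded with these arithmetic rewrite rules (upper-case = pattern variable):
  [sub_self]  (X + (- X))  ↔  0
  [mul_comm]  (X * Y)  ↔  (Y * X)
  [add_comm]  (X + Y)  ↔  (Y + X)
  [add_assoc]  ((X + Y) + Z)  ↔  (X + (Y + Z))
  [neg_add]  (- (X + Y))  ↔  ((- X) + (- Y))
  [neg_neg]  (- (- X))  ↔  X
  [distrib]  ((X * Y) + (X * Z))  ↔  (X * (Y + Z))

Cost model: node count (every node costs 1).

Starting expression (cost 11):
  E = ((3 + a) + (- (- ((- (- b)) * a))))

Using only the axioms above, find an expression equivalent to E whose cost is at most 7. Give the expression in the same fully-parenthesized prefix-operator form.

(1) (- (- ((- (- b)) * a)))  =[neg_neg →]=  ((- (- b)) * a)    ⊢ ((3 + a) + ((- (- b)) * a))
(2) (3 + a)  =[add_comm →]=  (a + 3)    ⊢ ((a + 3) + ((- (- b)) * a))
(3) (- (- b))  =[neg_neg →]=  b    ⊢ cost 7, within 7

((a + 3) + (b * a))   [cost 7]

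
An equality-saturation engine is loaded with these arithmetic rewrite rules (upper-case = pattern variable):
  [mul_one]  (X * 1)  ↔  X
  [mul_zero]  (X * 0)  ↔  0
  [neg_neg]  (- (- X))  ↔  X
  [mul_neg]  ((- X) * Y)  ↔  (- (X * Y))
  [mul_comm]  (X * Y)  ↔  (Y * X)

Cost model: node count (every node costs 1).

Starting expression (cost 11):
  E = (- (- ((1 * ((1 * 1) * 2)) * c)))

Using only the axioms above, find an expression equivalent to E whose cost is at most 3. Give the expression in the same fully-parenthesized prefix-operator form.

(2 * c)   [cost 3]

(1) (- (- ((1 * ((1 * 1) * 2)) * c)))  =[neg_neg →]=  ((1 * ((1 * 1) * 2)) * c)
(2) (1 * ((1 * 1) * 2))  =[mul_comm →]=  (((1 * 1) * 2) * 1)    ⊢ ((((1 * 1) * 2) * 1) * c)
(3) (1 * 1)  =[mul_one →]=  1    ⊢ (((1 * 2) * 1) * c)
(4) ((1 * 2) * 1)  =[mul_one →]=  (1 * 2)    ⊢ ((1 * 2) * c)
(5) (1 * 2)  =[mul_comm →]=  (2 * 1)    ⊢ ((2 * 1) * c)
(6) (2 * 1)  =[mul_one →]=  2    ⊢ cost 3, within 3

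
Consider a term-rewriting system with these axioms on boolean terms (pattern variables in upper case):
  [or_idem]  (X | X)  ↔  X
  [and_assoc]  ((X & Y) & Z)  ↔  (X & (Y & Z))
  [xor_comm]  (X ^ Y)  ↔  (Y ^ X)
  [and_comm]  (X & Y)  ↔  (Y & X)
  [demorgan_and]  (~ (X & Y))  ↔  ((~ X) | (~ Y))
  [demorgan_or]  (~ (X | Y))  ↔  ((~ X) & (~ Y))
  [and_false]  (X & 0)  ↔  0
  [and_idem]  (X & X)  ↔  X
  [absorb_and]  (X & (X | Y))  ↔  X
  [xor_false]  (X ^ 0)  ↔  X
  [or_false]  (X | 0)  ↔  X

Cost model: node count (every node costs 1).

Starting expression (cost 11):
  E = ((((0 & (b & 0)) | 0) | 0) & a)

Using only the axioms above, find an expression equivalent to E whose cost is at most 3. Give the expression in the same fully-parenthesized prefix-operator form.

(0 & a)   [cost 3]

(1) ((0 & (b & 0)) | 0)  =[or_false →]=  (0 & (b & 0))    ⊢ (((0 & (b & 0)) | 0) & a)
(2) (b & 0)  =[and_false →]=  0    ⊢ (((0 & 0) | 0) & a)
(3) (0 & 0)  =[and_idem →]=  0    ⊢ ((0 | 0) & a)
(4) (0 | 0)  =[or_false →]=  0    ⊢ cost 3, within 3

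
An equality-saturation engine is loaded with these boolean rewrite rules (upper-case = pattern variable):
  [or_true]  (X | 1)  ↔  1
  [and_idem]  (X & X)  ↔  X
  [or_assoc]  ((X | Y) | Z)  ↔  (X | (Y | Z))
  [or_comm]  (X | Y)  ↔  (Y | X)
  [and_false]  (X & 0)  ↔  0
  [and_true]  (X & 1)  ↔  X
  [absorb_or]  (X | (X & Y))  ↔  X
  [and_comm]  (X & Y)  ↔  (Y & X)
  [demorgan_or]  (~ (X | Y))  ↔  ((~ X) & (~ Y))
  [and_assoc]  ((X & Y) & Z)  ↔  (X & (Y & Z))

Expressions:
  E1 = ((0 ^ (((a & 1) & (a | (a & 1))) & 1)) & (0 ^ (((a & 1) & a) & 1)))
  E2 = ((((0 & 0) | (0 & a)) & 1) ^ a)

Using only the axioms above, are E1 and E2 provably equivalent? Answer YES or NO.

YES

1. [absorb_or →] (a | (a & 1))  →  a;  E1 = ((0 ^ (((a & 1) & a) & 1)) & (0 ^ (((a & 1) & a) & 1)))
2. [and_idem →] ((0 ^ (((a & 1) & a) & 1)) & (0 ^ (((a & 1) & a) & 1)))  →  (0 ^ (((a & 1) & a) & 1))
3. [and_assoc →] (((a & 1) & a) & 1)  →  ((a & 1) & (a & 1));  E1 = (0 ^ ((a & 1) & (a & 1)))
4. [and_true →] (a & 1)  →  a;  E1 = (0 ^ ((a & 1) & a))
5. [and_true →] (a & 1)  →  a;  E1 = (0 ^ (a & a))
6. [and_idem →] (a & a)  →  a;  E1 = (0 ^ a)
7. [absorb_or ←] 0  →  (0 | (0 & a));  E1 = ((0 | (0 & a)) ^ a)
8. [and_idem ←] 0  →  (0 & 0);  E1 = (((0 & 0) | (0 & a)) ^ a)
9. [and_true ←] ((0 & 0) | (0 & a))  →  (((0 & 0) | (0 & a)) & 1);  this is E2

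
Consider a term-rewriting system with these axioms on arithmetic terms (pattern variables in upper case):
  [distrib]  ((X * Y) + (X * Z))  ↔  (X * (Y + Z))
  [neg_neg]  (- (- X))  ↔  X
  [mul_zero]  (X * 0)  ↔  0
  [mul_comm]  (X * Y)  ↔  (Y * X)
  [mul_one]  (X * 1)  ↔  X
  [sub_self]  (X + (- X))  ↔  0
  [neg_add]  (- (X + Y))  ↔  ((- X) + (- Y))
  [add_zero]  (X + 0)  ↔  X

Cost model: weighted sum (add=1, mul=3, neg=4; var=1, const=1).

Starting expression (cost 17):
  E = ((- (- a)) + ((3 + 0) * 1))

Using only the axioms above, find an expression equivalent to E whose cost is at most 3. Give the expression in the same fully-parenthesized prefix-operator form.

1. [neg_neg →] (- (- a))  →  a;  E = (a + ((3 + 0) * 1))
2. [add_zero →] (3 + 0)  →  3;  E = (a + (3 * 1))
3. [mul_one →] (3 * 1)  →  3;  cost 3 ≤ 3, done

(a + 3)   [cost 3]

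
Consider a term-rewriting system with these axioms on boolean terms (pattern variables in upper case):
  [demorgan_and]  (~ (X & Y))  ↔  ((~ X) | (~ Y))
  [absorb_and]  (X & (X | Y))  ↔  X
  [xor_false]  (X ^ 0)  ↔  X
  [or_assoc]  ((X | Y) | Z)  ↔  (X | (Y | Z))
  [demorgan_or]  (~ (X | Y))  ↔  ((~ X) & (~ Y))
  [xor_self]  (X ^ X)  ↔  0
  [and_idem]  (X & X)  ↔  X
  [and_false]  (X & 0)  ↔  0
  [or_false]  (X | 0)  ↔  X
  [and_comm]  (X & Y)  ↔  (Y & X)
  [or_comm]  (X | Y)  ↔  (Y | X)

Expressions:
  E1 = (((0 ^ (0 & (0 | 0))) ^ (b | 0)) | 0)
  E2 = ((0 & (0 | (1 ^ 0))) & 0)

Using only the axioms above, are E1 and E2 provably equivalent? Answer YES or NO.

NO

Every axiom is a valid identity, so a rewrite proof would force E1 and E2 to agree under every assignment.
At b=1: E1 = 1 but E2 = 0; they differ, so no derivation exists.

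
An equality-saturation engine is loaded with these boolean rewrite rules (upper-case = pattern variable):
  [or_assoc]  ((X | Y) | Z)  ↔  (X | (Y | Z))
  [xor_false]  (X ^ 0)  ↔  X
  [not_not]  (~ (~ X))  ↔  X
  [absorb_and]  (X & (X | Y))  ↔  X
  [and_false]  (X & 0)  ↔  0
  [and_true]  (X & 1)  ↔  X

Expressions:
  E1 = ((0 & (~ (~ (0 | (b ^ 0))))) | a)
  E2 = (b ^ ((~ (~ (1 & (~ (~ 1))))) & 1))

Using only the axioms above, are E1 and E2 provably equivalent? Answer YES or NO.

NO

All listed rules preserve value, hence provable equivalence implies equal values everywhere; look for a separating assignment.
a=0, b=0 gives E1 ↦ 0, E2 ↦ 1; values differ ⇒ not provably equivalent.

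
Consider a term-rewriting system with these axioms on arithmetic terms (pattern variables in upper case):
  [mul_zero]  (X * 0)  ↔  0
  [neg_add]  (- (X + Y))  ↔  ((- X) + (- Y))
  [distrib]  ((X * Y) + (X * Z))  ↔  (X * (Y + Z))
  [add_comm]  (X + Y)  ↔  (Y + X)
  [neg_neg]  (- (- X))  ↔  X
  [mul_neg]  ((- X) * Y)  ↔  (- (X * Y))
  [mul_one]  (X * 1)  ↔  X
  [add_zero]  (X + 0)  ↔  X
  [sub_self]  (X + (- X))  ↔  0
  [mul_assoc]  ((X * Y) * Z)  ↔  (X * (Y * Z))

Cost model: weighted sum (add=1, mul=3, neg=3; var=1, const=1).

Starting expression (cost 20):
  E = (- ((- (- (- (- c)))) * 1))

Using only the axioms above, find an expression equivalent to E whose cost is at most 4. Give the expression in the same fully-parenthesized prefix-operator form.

(- c)   [cost 4]

(1) ((- (- (- (- c)))) * 1)  =[mul_one →]=  (- (- (- (- c))))    ⊢ (- (- (- (- (- c)))))
(2) (- (- (- (- c))))  =[neg_neg →]=  (- (- c))    ⊢ (- (- (- c)))
(3) (- (- c))  =[neg_neg →]=  c    ⊢ cost 4, within 4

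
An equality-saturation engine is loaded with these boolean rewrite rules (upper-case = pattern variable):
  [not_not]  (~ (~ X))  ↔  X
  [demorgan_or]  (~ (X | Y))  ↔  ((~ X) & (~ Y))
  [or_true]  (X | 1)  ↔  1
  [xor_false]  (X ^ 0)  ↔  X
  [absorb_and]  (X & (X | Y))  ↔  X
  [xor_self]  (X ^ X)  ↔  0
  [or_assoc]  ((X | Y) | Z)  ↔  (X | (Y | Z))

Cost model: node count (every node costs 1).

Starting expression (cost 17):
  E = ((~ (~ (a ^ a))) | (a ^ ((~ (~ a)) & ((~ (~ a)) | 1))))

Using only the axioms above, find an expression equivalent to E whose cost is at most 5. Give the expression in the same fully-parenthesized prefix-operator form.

((a ^ a) | 0)   [cost 5]

1. [absorb_and →] ((~ (~ a)) & ((~ (~ a)) | 1))  →  (~ (~ a));  E = ((~ (~ (a ^ a))) | (a ^ (~ (~ a))))
2. [not_not →] (~ (~ a))  →  a;  E = ((~ (~ (a ^ a))) | (a ^ a))
3. [not_not →] (~ (~ (a ^ a)))  →  (a ^ a);  E = ((a ^ a) | (a ^ a))
4. [xor_self →] (a ^ a)  →  0;  cost 5 ≤ 5, done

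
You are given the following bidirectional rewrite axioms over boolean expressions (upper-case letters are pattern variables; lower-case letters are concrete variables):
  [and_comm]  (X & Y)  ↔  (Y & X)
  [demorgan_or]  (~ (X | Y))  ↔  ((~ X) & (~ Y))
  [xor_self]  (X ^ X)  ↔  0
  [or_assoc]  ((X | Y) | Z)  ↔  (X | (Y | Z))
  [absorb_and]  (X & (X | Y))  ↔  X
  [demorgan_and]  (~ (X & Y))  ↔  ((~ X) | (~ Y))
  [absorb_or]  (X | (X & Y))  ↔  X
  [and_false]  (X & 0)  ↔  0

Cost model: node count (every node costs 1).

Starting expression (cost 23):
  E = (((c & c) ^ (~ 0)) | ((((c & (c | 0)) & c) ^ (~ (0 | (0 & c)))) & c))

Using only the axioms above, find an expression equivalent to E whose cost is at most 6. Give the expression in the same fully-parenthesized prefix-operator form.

step 1: absorb_or (→) rewrites (0 | (0 & c)) into 0, now (((c & c) ^ (~ 0)) | ((((c & (c | 0)) & c) ^ (~ 0)) & c))
step 2: absorb_and (→) rewrites (c & (c | 0)) into c, now (((c & c) ^ (~ 0)) | (((c & c) ^ (~ 0)) & c))
step 3: absorb_or (→) rewrites (((c & c) ^ (~ 0)) | (((c & c) ^ (~ 0)) & c)) into ((c & c) ^ (~ 0)), reaching cost 6 (bound 6)

((c & c) ^ (~ 0))   [cost 6]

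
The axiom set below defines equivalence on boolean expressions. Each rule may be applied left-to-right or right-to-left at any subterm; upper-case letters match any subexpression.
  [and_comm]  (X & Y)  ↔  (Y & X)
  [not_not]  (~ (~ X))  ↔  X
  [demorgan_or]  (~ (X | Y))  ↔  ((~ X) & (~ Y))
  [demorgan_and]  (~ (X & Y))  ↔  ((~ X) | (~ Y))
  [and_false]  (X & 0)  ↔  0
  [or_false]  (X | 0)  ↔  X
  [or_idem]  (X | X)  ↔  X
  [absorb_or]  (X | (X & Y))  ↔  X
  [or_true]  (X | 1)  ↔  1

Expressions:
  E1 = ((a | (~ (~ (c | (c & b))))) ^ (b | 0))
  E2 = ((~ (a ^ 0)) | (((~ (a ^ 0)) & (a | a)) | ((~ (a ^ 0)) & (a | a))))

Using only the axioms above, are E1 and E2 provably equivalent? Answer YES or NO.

The axioms are sound identities: if E1 ↔* E2 then E1 and E2 evaluate identically under any assignment.
Under a=0, b=0, c=0: E1 evaluates to 0, E2 to 1. Distinct ⇒ no rewrite sequence connects them.

NO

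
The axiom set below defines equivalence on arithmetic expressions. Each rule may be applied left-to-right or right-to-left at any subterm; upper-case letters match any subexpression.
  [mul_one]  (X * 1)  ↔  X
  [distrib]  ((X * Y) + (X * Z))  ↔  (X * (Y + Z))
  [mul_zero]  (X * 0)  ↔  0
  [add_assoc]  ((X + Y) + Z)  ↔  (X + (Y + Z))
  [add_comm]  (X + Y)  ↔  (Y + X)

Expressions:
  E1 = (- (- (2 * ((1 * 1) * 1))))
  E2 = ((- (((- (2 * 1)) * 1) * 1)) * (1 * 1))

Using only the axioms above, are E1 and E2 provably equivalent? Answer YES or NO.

1. [mul_one →] ((1 * 1) * 1)  →  (1 * 1);  E1 = (- (- (2 * (1 * 1))))
2. [mul_one →] (1 * 1)  →  1;  E1 = (- (- (2 * 1)))
3. [mul_one →] (2 * 1)  →  2;  E1 = (- (- 2))
4. [mul_one ←] (- (- 2))  →  ((- (- 2)) * 1)
5. [mul_one ←] 1  →  (1 * 1);  E1 = ((- (- 2)) * (1 * 1))
6. [mul_one ←] 2  →  (2 * 1);  E1 = ((- (- (2 * 1))) * (1 * 1))
7. [mul_one ←] (- (2 * 1))  →  ((- (2 * 1)) * 1);  E1 = ((- ((- (2 * 1)) * 1)) * (1 * 1))
8. [mul_one ←] (- (2 * 1))  →  ((- (2 * 1)) * 1);  this is E2

YES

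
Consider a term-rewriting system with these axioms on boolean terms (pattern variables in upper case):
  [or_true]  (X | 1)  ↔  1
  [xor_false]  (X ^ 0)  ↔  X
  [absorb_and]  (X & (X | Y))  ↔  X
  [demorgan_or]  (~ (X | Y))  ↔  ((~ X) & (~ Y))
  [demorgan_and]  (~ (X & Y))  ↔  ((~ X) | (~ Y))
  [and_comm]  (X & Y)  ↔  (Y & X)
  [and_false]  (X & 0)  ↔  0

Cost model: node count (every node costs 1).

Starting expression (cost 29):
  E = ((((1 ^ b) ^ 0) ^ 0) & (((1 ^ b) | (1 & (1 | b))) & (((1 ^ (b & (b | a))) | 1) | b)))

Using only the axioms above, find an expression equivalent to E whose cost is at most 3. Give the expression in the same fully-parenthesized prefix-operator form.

(1 ^ b)   [cost 3]

(1) (b & (b | a))  =[absorb_and →]=  b    ⊢ ((((1 ^ b) ^ 0) ^ 0) & (((1 ^ b) | (1 & (1 | b))) & (((1 ^ b) | 1) | b)))
(2) (1 & (1 | b))  =[absorb_and →]=  1    ⊢ ((((1 ^ b) ^ 0) ^ 0) & (((1 ^ b) | 1) & (((1 ^ b) | 1) | b)))
(3) (((1 ^ b) ^ 0) ^ 0)  =[xor_false →]=  ((1 ^ b) ^ 0)    ⊢ (((1 ^ b) ^ 0) & (((1 ^ b) | 1) & (((1 ^ b) | 1) | b)))
(4) (((1 ^ b) | 1) & (((1 ^ b) | 1) | b))  =[absorb_and →]=  ((1 ^ b) | 1)    ⊢ (((1 ^ b) ^ 0) & ((1 ^ b) | 1))
(5) ((1 ^ b) ^ 0)  =[xor_false →]=  (1 ^ b)    ⊢ ((1 ^ b) & ((1 ^ b) | 1))
(6) ((1 ^ b) & ((1 ^ b) | 1))  =[absorb_and →]=  (1 ^ b)    ⊢ cost 3, within 3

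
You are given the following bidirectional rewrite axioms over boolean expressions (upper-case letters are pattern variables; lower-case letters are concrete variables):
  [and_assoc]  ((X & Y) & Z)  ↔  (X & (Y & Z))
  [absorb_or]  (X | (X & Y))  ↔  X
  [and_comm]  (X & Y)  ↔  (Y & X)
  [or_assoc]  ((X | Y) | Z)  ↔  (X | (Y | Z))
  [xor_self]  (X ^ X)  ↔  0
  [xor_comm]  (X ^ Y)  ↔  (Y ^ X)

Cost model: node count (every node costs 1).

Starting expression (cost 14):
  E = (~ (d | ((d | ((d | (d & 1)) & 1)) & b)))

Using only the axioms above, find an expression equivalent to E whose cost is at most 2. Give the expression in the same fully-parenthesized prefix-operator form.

(~ d)   [cost 2]

step 1: absorb_or (→) rewrites (d | (d & 1)) into d, now (~ (d | ((d | (d & 1)) & b)))
step 2: absorb_or (→) rewrites (d | (d & 1)) into d, now (~ (d | (d & b)))
step 3: absorb_or (→) rewrites (d | (d & b)) into d, reaching cost 2 (bound 2)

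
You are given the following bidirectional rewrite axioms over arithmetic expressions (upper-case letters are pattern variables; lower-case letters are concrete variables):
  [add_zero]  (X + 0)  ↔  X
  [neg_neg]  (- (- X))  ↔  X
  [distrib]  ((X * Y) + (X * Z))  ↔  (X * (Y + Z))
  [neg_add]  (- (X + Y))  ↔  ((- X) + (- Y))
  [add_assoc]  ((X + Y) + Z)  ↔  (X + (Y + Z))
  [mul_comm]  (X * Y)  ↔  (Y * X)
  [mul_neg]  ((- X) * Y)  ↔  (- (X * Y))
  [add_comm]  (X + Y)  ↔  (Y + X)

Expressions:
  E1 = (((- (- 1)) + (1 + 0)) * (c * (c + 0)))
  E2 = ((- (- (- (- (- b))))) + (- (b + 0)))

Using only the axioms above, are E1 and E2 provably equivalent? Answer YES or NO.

All listed rules preserve value, hence provable equivalence implies equal values everywhere; look for a separating assignment.
b=0, c=1 gives E1 ↦ 2, E2 ↦ 0; values differ ⇒ not provably equivalent.

NO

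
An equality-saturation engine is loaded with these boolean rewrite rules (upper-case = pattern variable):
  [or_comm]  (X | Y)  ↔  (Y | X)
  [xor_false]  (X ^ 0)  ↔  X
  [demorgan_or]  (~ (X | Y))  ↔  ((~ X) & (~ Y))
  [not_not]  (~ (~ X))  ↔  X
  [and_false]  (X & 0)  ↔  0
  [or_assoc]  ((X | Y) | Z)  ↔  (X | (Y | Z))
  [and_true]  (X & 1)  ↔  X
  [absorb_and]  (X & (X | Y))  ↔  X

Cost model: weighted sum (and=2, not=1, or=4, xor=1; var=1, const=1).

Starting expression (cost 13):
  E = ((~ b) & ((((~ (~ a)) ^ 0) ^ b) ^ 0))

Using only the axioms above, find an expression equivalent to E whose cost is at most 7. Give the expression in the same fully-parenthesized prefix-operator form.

step 1: xor_false (→) rewrites ((~ (~ a)) ^ 0) into (~ (~ a)), now ((~ b) & (((~ (~ a)) ^ b) ^ 0))
step 2: xor_false (→) rewrites (((~ (~ a)) ^ b) ^ 0) into ((~ (~ a)) ^ b), now ((~ b) & ((~ (~ a)) ^ b))
step 3: not_not (→) rewrites (~ (~ a)) into a, reaching cost 7 (bound 7)

((~ b) & (a ^ b))   [cost 7]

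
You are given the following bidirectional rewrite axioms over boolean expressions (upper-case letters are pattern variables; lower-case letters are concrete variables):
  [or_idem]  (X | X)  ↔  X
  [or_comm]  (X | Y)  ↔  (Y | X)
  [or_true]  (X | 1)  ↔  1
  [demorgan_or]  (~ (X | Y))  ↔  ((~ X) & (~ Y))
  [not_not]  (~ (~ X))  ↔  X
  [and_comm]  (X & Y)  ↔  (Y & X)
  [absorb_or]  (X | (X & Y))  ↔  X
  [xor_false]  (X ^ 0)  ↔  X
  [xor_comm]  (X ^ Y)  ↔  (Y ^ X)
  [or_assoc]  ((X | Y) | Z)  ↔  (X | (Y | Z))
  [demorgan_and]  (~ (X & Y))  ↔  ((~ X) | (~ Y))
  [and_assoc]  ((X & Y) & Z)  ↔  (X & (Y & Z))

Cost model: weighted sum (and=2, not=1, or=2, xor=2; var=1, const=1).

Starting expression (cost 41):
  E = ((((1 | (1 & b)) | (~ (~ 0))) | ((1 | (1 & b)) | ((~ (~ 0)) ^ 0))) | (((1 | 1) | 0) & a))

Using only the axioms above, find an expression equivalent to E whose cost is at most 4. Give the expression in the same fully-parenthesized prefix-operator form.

(1 | 0)   [cost 4]

(1) ((~ (~ 0)) ^ 0)  =[xor_false →]=  (~ (~ 0))    ⊢ ((((1 | (1 & b)) | (~ (~ 0))) | ((1 | (1 & b)) | (~ (~ 0)))) | (((1 | 1) | 0) & a))
(2) (((1 | (1 & b)) | (~ (~ 0))) | ((1 | (1 & b)) | (~ (~ 0))))  =[or_idem →]=  ((1 | (1 & b)) | (~ (~ 0)))    ⊢ (((1 | (1 & b)) | (~ (~ 0))) | (((1 | 1) | 0) & a))
(3) (1 | 1)  =[or_idem →]=  1    ⊢ (((1 | (1 & b)) | (~ (~ 0))) | ((1 | 0) & a))
(4) (1 | (1 & b))  =[absorb_or →]=  1    ⊢ ((1 | (~ (~ 0))) | ((1 | 0) & a))
(5) (~ (~ 0))  =[not_not →]=  0    ⊢ ((1 | 0) | ((1 | 0) & a))
(6) ((1 | 0) | ((1 | 0) & a))  =[absorb_or →]=  (1 | 0)    ⊢ cost 4, within 4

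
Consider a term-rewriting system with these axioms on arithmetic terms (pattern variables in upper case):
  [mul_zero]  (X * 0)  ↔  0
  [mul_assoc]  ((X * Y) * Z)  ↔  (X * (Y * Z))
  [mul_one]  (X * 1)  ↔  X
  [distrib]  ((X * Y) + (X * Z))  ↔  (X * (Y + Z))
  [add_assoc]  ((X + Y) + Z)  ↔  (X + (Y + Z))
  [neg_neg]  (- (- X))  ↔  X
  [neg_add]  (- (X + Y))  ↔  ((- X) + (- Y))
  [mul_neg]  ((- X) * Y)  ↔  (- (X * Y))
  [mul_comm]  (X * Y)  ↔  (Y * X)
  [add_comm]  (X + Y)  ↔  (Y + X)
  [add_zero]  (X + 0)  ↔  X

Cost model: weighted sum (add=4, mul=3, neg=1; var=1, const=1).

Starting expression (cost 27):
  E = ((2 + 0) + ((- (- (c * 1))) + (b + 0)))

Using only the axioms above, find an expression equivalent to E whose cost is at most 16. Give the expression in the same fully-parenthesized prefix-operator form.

step 1: mul_one (→) rewrites (c * 1) into c, now ((2 + 0) + ((- (- c)) + (b + 0)))
step 2: neg_neg (→) rewrites (- (- c)) into c, now ((2 + 0) + (c + (b + 0)))
step 3: add_zero (→) rewrites (b + 0) into b, reaching cost 16 (bound 16)

((2 + 0) + (c + b))   [cost 16]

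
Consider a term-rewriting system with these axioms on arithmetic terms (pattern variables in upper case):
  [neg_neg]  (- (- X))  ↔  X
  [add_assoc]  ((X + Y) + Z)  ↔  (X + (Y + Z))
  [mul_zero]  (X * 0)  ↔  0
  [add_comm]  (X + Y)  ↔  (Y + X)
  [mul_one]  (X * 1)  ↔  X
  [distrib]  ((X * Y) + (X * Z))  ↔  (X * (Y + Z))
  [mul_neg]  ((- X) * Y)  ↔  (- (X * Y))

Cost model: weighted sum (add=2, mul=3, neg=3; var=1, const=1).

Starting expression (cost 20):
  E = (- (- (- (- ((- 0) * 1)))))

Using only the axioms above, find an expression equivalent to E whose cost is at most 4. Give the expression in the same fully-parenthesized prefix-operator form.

(1) (- (- (- (- ((- 0) * 1)))))  =[neg_neg →]=  (- (- ((- 0) * 1)))
(2) (- (- ((- 0) * 1)))  =[neg_neg →]=  ((- 0) * 1)
(3) ((- 0) * 1)  =[mul_one →]=  (- 0)    ⊢ cost 4, within 4

(- 0)   [cost 4]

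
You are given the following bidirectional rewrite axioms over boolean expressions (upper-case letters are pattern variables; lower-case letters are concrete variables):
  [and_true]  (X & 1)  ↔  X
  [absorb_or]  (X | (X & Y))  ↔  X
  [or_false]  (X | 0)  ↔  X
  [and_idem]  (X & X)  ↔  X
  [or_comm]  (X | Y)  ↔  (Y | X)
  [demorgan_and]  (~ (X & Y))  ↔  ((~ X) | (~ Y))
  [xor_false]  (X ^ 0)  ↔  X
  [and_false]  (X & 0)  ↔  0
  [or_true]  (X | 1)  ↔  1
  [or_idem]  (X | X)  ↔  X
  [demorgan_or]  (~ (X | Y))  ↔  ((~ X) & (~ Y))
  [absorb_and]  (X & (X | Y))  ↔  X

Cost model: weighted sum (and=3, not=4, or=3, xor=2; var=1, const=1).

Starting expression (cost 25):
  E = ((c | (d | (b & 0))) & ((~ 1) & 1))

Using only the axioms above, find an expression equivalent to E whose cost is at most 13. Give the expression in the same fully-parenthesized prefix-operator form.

1. [and_true →] ((~ 1) & 1)  →  (~ 1);  E = ((c | (d | (b & 0))) & (~ 1))
2. [and_false →] (b & 0)  →  0;  E = ((c | (d | 0)) & (~ 1))
3. [or_false →] (d | 0)  →  d;  cost 13 ≤ 13, done

((c | d) & (~ 1))   [cost 13]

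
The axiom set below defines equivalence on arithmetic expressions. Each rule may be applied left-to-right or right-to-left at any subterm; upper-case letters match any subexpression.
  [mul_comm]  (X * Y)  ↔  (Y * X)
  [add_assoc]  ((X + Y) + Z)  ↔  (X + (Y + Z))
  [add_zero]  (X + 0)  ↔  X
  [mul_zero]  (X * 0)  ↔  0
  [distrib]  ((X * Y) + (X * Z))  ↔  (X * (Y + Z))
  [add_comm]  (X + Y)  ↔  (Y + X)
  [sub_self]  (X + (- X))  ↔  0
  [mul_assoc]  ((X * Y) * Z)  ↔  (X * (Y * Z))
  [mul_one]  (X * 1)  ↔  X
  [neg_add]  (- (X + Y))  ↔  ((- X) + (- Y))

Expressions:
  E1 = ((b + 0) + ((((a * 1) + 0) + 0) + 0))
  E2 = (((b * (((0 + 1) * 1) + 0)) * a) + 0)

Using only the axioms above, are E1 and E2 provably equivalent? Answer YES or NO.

NO

All listed rules preserve value, hence provable equivalence implies equal values everywhere; look for a separating assignment.
a=0, b=1 gives E1 ↦ 1, E2 ↦ 0; values differ ⇒ not provably equivalent.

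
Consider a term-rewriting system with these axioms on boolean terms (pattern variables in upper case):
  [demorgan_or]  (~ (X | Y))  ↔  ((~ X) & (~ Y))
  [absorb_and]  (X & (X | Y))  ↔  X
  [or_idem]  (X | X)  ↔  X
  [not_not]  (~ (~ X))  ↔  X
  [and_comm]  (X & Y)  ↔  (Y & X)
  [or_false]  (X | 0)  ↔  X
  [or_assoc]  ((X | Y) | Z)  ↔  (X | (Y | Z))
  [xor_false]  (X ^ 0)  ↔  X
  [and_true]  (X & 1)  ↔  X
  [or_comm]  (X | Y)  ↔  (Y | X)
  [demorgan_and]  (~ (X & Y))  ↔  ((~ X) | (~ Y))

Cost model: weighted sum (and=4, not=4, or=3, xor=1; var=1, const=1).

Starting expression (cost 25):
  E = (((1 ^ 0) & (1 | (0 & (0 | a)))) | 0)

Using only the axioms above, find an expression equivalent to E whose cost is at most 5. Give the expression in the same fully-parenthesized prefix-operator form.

(1 | 0)   [cost 5]

1. [absorb_and →] (0 & (0 | a))  →  0;  E = (((1 ^ 0) & (1 | 0)) | 0)
2. [xor_false →] (1 ^ 0)  →  1;  E = ((1 & (1 | 0)) | 0)
3. [absorb_and →] (1 & (1 | 0))  →  1;  cost 5 ≤ 5, done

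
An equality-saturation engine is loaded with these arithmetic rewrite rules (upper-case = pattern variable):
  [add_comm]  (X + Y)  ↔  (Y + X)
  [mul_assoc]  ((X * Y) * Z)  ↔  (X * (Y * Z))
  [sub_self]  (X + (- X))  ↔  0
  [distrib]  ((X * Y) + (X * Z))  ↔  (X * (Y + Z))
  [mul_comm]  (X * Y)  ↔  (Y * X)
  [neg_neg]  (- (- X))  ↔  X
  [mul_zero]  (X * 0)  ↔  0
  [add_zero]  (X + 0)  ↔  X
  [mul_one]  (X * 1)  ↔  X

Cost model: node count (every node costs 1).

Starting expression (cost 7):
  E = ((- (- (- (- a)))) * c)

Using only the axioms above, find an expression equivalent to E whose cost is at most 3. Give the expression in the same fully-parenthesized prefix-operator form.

step 1: neg_neg (→) rewrites (- (- a)) into a, now ((- (- a)) * c)
step 2: neg_neg (→) rewrites (- (- a)) into a, reaching cost 3 (bound 3)

(a * c)   [cost 3]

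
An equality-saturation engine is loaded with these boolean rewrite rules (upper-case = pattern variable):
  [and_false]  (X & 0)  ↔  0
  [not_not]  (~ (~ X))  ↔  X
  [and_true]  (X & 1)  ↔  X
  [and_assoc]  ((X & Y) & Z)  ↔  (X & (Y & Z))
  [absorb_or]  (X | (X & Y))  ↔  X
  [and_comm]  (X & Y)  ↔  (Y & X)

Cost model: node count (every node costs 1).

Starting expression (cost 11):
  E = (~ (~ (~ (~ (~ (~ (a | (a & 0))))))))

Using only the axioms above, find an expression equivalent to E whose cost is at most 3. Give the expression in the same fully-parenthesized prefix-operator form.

(~ (~ a))   [cost 3]

(1) (~ (~ (~ (a | (a & 0)))))  =[not_not →]=  (~ (a | (a & 0)))    ⊢ (~ (~ (~ (~ (a | (a & 0))))))
(2) (a | (a & 0))  =[absorb_or →]=  a    ⊢ (~ (~ (~ (~ a))))
(3) (~ (~ a))  =[not_not →]=  a    ⊢ cost 3, within 3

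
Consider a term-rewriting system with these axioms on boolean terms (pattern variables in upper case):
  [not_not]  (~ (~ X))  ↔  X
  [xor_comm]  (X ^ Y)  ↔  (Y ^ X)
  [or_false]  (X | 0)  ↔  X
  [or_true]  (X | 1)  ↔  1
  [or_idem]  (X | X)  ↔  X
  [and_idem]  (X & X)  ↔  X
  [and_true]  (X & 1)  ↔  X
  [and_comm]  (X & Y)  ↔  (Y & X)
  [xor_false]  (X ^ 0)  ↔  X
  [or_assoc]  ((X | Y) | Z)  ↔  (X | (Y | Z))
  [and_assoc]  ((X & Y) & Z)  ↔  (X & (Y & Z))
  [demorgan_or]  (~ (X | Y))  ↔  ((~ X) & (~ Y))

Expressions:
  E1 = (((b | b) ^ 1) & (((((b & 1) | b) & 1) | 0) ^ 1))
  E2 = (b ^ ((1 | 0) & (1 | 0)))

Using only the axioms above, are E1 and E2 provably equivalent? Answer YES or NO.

YES

1. [and_true →] (((b & 1) | b) & 1)  →  ((b & 1) | b);  E1 = (((b | b) ^ 1) & ((((b & 1) | b) | 0) ^ 1))
2. [or_false →] (((b & 1) | b) | 0)  →  ((b & 1) | b);  E1 = (((b | b) ^ 1) & (((b & 1) | b) ^ 1))
3. [and_true →] (b & 1)  →  b;  E1 = (((b | b) ^ 1) & ((b | b) ^ 1))
4. [and_idem →] (((b | b) ^ 1) & ((b | b) ^ 1))  →  ((b | b) ^ 1)
5. [or_idem →] (b | b)  →  b;  E1 = (b ^ 1)
6. [and_idem ←] 1  →  (1 & 1);  E1 = (b ^ (1 & 1))
7. [or_false ←] 1  →  (1 | 0);  E1 = (b ^ (1 & (1 | 0)))
8. [or_false ←] 1  →  (1 | 0);  this is E2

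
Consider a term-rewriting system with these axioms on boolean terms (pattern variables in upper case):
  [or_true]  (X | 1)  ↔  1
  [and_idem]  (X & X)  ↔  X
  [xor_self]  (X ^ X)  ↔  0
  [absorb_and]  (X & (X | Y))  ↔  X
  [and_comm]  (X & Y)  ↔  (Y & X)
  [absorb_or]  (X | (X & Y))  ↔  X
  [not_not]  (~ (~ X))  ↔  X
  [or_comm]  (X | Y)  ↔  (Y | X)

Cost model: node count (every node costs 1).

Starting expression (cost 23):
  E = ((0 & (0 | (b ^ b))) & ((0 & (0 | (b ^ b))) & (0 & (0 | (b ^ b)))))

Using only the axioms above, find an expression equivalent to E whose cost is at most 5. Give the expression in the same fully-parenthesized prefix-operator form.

(0 & (0 | 0))   [cost 5]

(1) ((0 & (0 | (b ^ b))) & (0 & (0 | (b ^ b))))  =[and_idem →]=  (0 & (0 | (b ^ b)))    ⊢ ((0 & (0 | (b ^ b))) & (0 & (0 | (b ^ b))))
(2) ((0 & (0 | (b ^ b))) & (0 & (0 | (b ^ b))))  =[and_idem →]=  (0 & (0 | (b ^ b)))
(3) (b ^ b)  =[xor_self →]=  0    ⊢ cost 5, within 5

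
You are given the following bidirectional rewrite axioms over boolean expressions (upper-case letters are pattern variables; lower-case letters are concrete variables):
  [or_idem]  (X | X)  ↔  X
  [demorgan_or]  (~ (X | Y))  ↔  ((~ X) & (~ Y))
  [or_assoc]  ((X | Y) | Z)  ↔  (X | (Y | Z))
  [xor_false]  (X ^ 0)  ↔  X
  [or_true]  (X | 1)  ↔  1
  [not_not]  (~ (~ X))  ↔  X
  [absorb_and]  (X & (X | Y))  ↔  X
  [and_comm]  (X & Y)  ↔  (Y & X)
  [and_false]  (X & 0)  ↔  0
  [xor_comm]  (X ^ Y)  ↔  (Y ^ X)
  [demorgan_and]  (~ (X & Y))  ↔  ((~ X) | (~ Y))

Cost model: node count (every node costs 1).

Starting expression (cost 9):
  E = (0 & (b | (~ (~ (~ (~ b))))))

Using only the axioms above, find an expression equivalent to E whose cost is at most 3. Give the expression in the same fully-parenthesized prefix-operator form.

step 1: not_not (→) rewrites (~ (~ (~ b))) into (~ b), now (0 & (b | (~ (~ b))))
step 2: not_not (→) rewrites (~ (~ b)) into b, now (0 & (b | b))
step 3: or_idem (→) rewrites (b | b) into b, reaching cost 3 (bound 3)

(0 & b)   [cost 3]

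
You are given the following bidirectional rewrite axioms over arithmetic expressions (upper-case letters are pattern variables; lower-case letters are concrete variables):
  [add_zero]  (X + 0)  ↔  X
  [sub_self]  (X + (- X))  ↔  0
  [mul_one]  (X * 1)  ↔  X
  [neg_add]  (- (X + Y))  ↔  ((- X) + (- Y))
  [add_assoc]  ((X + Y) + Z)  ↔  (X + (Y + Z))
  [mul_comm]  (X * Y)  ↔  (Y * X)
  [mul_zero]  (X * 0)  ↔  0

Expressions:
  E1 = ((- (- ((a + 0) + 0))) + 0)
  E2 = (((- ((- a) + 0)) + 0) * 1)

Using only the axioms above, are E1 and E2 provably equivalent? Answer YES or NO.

(1) ((a + 0) + 0)  =[add_zero →]=  (a + 0)    ⊢ ((- (- (a + 0))) + 0)
(2) ((- (- (a + 0))) + 0)  =[add_zero →]=  (- (- (a + 0)))
(3) (a + 0)  =[add_zero →]=  a    ⊢ (- (- a))
(4) (- (- a))  =[mul_one ←]=  ((- (- a)) * 1)
(5) (- (- a))  =[add_zero ←]=  ((- (- a)) + 0)    ⊢ (((- (- a)) + 0) * 1)
(6) (- a)  =[add_zero ←]=  ((- a) + 0)    ⊢ E2

YES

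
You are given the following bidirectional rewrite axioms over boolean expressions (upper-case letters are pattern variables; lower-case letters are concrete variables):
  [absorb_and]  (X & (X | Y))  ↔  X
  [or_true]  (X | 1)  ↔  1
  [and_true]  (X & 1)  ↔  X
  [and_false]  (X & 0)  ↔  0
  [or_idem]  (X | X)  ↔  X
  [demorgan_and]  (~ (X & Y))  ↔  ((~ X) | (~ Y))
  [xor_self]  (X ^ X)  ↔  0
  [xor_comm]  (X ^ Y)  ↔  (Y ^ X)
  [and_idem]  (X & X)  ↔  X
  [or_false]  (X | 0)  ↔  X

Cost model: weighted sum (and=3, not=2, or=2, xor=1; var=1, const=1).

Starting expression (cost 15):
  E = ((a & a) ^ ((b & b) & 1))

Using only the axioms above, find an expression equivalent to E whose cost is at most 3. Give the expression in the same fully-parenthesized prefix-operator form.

1. [and_idem →] (b & b)  →  b;  E = ((a & a) ^ (b & 1))
2. [and_idem →] (a & a)  →  a;  E = (a ^ (b & 1))
3. [and_true →] (b & 1)  →  b;  cost 3 ≤ 3, done

(a ^ b)   [cost 3]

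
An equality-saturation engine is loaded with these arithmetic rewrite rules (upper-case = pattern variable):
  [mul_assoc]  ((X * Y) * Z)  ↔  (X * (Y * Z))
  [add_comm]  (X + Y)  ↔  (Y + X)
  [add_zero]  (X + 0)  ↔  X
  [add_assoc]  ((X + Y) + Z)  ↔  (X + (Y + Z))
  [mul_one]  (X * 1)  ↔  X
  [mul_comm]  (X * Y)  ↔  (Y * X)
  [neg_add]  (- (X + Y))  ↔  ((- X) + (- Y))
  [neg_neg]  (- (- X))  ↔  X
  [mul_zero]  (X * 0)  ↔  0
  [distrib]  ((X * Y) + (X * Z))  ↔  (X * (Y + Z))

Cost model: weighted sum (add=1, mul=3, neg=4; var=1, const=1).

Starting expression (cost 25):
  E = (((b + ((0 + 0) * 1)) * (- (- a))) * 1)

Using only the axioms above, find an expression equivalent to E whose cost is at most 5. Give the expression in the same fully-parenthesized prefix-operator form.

(b * a)   [cost 5]

(1) (0 + 0)  =[add_zero →]=  0    ⊢ (((b + (0 * 1)) * (- (- a))) * 1)
(2) (- (- a))  =[neg_neg →]=  a    ⊢ (((b + (0 * 1)) * a) * 1)
(3) (0 * 1)  =[mul_one →]=  0    ⊢ (((b + 0) * a) * 1)
(4) (((b + 0) * a) * 1)  =[mul_one →]=  ((b + 0) * a)
(5) (b + 0)  =[add_zero →]=  b    ⊢ cost 5, within 5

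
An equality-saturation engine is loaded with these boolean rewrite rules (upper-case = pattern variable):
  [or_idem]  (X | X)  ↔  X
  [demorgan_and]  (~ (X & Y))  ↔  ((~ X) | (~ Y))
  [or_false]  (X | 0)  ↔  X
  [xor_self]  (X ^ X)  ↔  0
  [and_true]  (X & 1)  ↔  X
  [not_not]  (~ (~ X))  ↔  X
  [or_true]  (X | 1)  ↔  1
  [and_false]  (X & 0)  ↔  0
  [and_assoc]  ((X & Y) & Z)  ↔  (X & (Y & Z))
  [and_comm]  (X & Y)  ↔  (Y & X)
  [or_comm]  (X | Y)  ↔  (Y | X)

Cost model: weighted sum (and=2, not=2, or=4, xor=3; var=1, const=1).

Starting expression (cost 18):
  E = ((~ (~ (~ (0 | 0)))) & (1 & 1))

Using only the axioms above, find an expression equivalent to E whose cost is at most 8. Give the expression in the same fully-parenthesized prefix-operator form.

(~ (0 | 0))   [cost 8]

1. [not_not →] (~ (~ (~ (0 | 0))))  →  (~ (0 | 0));  E = ((~ (0 | 0)) & (1 & 1))
2. [and_true →] (1 & 1)  →  1;  E = ((~ (0 | 0)) & 1)
3. [and_true →] ((~ (0 | 0)) & 1)  →  (~ (0 | 0));  cost 8 ≤ 8, done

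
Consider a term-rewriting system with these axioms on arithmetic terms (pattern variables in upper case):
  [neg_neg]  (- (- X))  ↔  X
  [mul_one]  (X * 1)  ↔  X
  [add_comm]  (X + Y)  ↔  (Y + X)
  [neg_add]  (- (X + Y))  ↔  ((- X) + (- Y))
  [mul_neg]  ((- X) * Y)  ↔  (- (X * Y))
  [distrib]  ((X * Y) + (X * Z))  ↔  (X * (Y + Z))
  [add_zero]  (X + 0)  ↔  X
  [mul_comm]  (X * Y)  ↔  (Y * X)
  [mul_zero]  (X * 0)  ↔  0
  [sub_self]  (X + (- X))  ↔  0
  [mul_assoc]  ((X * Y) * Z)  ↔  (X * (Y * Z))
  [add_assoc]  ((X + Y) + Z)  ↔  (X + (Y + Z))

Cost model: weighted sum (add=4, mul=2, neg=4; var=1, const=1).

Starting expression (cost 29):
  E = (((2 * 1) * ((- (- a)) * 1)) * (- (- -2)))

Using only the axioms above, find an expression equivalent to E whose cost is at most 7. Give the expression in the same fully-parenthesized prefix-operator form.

((2 * a) * -2)   [cost 7]

(1) (- (- a))  =[neg_neg →]=  a    ⊢ (((2 * 1) * (a * 1)) * (- (- -2)))
(2) (2 * 1)  =[mul_one →]=  2    ⊢ ((2 * (a * 1)) * (- (- -2)))
(3) (a * 1)  =[mul_one →]=  a    ⊢ ((2 * a) * (- (- -2)))
(4) (- (- -2))  =[neg_neg →]=  -2    ⊢ cost 7, within 7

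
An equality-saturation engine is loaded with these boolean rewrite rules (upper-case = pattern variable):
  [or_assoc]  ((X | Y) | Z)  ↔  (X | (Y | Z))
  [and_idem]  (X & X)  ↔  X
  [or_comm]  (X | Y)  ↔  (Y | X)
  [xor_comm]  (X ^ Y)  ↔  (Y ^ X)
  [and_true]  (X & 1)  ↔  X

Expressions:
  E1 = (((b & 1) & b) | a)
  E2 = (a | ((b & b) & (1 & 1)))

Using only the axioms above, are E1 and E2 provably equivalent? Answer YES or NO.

step 1: and_true (→) rewrites (b & 1) into b, now ((b & b) | a)
step 2: or_comm (→) rewrites ((b & b) | a) into (a | (b & b))
step 3: and_true (←) rewrites (b & b) into ((b & b) & 1), now (a | ((b & b) & 1))
step 4: and_true (←) rewrites 1 into (1 & 1), which is E2

YES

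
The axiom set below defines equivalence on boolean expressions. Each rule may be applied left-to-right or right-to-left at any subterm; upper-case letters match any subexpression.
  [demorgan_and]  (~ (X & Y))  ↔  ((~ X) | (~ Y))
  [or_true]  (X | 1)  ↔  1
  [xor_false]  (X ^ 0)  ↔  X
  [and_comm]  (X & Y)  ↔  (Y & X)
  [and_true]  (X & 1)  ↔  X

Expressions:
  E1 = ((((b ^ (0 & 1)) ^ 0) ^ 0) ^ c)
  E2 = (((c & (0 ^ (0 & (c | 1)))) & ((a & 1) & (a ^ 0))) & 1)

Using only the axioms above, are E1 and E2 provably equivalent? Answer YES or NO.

NO

Every axiom is a valid identity, so a rewrite proof would force E1 and E2 to agree under every assignment.
At a=0, b=0, c=1: E1 = 1 but E2 = 0; they differ, so no derivation exists.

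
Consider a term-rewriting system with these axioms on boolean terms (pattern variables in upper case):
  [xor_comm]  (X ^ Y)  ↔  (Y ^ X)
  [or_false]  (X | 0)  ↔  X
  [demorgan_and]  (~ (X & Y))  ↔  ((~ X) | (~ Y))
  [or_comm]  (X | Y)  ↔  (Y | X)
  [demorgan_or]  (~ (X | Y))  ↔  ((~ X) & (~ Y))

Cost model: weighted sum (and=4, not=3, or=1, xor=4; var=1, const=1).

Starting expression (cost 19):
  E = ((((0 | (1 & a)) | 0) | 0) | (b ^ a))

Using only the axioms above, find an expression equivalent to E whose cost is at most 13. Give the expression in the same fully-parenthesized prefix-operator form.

(1) ((0 | (1 & a)) | 0)  =[or_false →]=  (0 | (1 & a))    ⊢ (((0 | (1 & a)) | 0) | (b ^ a))
(2) (b ^ a)  =[xor_comm →]=  (a ^ b)    ⊢ (((0 | (1 & a)) | 0) | (a ^ b))
(3) (0 | (1 & a))  =[or_comm →]=  ((1 & a) | 0)    ⊢ ((((1 & a) | 0) | 0) | (a ^ b))
(4) ((1 & a) | 0)  =[or_false →]=  (1 & a)    ⊢ (((1 & a) | 0) | (a ^ b))
(5) ((1 & a) | 0)  =[or_false →]=  (1 & a)    ⊢ cost 13, within 13

((1 & a) | (a ^ b))   [cost 13]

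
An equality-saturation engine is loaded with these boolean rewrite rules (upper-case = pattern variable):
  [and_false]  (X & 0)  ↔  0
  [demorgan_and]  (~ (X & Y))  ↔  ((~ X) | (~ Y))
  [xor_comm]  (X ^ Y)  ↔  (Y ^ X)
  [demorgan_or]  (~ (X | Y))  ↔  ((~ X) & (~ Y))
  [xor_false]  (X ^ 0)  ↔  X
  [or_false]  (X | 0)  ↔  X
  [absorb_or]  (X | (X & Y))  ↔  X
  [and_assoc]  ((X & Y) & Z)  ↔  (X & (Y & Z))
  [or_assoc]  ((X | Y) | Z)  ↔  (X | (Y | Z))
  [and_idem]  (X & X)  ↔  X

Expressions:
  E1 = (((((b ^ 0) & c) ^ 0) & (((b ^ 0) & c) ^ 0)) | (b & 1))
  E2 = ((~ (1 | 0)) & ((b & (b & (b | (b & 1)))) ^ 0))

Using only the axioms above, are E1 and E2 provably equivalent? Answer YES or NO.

NO

The axioms are sound identities: if E1 ↔* E2 then E1 and E2 evaluate identically under any assignment.
Under b=1, c=0: E1 evaluates to 1, E2 to 0. Distinct ⇒ no rewrite sequence connects them.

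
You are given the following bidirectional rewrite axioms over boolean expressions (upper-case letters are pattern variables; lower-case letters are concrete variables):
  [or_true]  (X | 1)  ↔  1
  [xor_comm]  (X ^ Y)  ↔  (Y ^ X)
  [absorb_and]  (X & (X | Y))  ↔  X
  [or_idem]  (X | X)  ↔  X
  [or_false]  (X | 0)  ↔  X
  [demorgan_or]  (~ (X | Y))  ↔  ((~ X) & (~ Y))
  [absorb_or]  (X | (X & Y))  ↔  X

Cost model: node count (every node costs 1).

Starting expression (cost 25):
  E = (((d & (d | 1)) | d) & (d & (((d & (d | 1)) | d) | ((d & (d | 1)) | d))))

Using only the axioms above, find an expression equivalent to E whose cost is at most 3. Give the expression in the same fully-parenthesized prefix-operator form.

(d & d)   [cost 3]

(1) (((d & (d | 1)) | d) | ((d & (d | 1)) | d))  =[or_idem →]=  ((d & (d | 1)) | d)    ⊢ (((d & (d | 1)) | d) & (d & ((d & (d | 1)) | d)))
(2) (d & (d | 1))  =[absorb_and →]=  d    ⊢ ((d | d) & (d & ((d & (d | 1)) | d)))
(3) (d & (d | 1))  =[absorb_and →]=  d    ⊢ ((d | d) & (d & (d | d)))
(4) (d & (d | d))  =[absorb_and →]=  d    ⊢ ((d | d) & d)
(5) (d | d)  =[or_idem →]=  d    ⊢ cost 3, within 3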